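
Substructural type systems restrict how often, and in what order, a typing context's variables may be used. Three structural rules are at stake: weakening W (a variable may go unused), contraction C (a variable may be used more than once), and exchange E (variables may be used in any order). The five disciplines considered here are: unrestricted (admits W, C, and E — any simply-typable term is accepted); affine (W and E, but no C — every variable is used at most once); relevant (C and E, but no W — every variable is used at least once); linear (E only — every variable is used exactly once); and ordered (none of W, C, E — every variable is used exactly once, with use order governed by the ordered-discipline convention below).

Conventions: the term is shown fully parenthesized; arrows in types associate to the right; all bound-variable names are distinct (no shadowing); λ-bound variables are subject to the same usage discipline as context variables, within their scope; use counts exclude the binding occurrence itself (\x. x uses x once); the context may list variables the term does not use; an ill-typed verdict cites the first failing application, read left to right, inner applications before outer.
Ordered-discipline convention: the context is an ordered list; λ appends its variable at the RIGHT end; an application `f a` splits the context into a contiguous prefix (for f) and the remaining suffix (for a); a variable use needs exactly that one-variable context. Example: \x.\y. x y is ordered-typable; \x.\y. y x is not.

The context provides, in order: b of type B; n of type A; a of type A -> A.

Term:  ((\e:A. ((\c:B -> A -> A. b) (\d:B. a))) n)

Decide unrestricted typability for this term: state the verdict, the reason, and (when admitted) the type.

yes — well-typed at B; no restrictions here; term : B
use counts: b=1; n=1; a=1; e (bound)=0; c (bound)=0; d (bound)=0
use order (left to right): b, a, n
typing: well-typed — term : B
across the five disciplines: ordered ✗; linear ✗; affine ✓; relevant ✗; unrestricted ✓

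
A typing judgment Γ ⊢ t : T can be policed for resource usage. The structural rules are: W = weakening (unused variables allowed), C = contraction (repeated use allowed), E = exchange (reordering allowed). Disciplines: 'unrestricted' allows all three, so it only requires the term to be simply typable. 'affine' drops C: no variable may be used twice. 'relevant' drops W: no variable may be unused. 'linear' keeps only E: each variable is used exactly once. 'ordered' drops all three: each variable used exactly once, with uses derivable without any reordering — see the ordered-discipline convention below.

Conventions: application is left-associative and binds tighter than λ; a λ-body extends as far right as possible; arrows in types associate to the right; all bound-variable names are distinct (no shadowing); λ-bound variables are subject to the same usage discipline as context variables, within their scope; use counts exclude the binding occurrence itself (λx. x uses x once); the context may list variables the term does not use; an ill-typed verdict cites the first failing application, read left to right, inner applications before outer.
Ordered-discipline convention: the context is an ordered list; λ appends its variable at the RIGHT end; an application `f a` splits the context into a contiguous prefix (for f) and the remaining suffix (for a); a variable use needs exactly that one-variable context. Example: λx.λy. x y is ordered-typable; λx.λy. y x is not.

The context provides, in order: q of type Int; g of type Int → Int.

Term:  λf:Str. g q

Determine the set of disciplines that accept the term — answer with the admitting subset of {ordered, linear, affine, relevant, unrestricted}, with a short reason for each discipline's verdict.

admitted in: affine, unrestricted
use counts: q ×1, g ×1, f (bound) ×0
order of uses: g, q
typing: ✓ — Str → Int
ordered ✗ (f left unused)
linear ✗ (f left unused)
affine ✓ (none of q, g, f used more than once)
relevant ✗ (f left unused)
unrestricted ✓ (simply typable at Str → Int; W, C, E all held)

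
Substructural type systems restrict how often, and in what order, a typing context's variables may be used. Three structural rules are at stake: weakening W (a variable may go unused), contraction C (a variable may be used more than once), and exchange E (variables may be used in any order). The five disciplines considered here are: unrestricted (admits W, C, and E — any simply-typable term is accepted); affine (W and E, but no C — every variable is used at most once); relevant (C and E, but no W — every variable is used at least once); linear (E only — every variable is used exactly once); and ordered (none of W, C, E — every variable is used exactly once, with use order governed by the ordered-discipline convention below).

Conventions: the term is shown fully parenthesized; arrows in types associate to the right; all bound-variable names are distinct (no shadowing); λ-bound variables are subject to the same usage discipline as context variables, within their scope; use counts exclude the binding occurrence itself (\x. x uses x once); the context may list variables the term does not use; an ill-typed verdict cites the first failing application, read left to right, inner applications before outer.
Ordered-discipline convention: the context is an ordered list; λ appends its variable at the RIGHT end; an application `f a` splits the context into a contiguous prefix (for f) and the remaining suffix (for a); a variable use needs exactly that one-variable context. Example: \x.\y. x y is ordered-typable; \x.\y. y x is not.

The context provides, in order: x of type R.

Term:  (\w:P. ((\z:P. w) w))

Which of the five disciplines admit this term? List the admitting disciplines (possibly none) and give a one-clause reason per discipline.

accepted by: unrestricted
counts: x=0, w (λ-bound)=2, z (λ-bound)=0
use order (left to right): w, w
typing: ✓ — P → P
ordered: ✗, repeated use of w ×2; x, z never used (weakening)
linear: ✗, repeated use of w ×2; x, z never used (weakening)
affine: ✗, repeated use of w ×2
relevant: ✗, x, z never used (weakening)
unrestricted: ✓, type-checks (P → P) and nothing is barred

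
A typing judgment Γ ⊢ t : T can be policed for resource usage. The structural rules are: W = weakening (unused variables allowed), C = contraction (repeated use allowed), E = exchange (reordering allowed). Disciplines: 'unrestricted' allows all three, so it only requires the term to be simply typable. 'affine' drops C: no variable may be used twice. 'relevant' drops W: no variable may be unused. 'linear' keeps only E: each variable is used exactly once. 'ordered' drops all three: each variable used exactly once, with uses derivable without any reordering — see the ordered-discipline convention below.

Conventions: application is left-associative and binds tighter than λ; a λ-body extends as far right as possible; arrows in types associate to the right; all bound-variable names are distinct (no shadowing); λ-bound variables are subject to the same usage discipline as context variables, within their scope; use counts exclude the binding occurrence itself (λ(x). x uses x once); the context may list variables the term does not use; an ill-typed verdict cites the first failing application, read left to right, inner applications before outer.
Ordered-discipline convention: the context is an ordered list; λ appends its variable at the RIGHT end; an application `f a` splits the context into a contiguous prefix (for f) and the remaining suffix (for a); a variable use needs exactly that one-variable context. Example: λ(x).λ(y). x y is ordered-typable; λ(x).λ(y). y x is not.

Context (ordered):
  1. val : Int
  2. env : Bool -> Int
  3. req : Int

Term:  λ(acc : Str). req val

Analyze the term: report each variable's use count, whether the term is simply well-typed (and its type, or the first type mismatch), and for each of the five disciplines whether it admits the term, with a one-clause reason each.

counts: val: 1×, env: 0×, req: 1×, acc (λ-bound): 0×
order of uses: req, val
typing: ill-typed: applying a non-function (Int)
ordered ✗ (not simply typable)
linear ✗ (fails simple typing)
affine ✗ (a type mismatch blocks all five)
relevant ✗ (the type mismatch rejects it)
unrestricted ✗ (not simply typable)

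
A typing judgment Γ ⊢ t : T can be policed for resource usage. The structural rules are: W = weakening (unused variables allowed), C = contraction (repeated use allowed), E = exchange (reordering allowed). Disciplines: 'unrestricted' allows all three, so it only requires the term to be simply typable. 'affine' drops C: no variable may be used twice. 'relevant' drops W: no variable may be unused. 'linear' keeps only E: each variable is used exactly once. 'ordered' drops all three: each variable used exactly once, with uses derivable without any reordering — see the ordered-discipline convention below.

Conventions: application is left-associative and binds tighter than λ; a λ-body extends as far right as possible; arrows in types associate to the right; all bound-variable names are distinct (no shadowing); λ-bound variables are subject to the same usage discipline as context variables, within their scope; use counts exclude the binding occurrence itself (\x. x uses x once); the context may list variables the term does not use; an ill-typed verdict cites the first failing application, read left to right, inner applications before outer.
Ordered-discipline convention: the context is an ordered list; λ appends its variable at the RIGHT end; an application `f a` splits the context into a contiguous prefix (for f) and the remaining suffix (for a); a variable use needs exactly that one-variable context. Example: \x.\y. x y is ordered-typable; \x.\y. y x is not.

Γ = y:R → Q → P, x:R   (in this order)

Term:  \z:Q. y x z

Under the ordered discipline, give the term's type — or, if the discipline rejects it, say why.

term : Q → P
usage: y: 1; x: 1; z (λ-bound): 1
left-to-right use order: y, x, z
typing: well-typed at Q → P
summary: ordered ✓ | linear ✓ | affine ✓ | relevant ✓ | unrestricted ✓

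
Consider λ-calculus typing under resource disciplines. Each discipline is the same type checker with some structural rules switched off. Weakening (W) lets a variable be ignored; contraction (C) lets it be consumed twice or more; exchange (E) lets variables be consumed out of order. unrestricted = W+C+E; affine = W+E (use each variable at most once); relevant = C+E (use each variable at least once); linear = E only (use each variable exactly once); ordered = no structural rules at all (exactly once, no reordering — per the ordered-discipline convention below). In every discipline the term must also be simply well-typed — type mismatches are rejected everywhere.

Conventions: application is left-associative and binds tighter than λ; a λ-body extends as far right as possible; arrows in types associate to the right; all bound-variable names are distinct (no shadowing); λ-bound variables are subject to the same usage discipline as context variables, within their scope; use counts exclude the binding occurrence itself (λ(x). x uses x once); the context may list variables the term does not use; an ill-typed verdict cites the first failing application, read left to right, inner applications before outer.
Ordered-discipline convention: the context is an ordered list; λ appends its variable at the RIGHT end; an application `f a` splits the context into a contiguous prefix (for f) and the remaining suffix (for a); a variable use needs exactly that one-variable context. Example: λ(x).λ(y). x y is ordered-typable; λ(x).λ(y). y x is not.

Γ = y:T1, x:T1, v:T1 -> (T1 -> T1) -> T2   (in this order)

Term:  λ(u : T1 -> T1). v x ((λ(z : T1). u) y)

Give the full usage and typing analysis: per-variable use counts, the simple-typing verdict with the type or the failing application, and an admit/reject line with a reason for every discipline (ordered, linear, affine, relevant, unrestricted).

use counts: y ×1, x ×1, v ×1, u (λ-bound) ×1, z (λ-bound) ×0
use order (left to right): v, x, u, y
typing: well-typed at (T1 -> T1) -> T2
ordered ✗ (z left unused)
linear ✗ (z left unused)
affine ✓ (no duplicate uses among y, x, v, u, z)
relevant ✗ (z left unused)
unrestricted ✓ (well-typed at (T1 -> T1) -> T2; no restrictions here)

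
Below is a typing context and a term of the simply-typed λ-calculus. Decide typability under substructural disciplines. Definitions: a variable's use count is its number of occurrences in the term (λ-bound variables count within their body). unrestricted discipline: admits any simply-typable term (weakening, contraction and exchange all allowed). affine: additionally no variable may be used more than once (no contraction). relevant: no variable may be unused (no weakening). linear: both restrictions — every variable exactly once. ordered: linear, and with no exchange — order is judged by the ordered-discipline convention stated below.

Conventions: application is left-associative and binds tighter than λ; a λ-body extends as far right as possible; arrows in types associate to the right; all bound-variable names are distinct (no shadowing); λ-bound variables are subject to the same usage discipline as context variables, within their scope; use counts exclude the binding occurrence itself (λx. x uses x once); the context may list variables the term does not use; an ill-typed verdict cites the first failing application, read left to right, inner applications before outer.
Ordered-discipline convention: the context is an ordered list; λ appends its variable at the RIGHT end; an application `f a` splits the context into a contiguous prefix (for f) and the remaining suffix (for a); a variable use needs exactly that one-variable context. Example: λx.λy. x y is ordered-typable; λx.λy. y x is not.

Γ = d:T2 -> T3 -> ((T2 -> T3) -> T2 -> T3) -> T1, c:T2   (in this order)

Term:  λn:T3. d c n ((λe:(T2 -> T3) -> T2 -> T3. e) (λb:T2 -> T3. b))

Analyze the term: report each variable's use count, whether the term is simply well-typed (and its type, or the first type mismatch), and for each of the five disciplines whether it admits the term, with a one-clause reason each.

variable uses: d: 1, c: 1, n (bound): 1, e (bound): 1, b (bound): 1
use order (left to right): d, c, n, e, b
typing: the term checks, with type T3 -> T1
ordered: ✓ — single-use (d, c, n, e, b), ordered derivation ok
linear: ✓ — exactly-once usage across d, c, n, e, b
affine: ✓ — d, c, n, e, b: no repeats, contraction unneeded
relevant: ✓ — every one of d, c, n, e, b appears
unrestricted: ✓ — well-typed at T3 -> T1; no restrictions here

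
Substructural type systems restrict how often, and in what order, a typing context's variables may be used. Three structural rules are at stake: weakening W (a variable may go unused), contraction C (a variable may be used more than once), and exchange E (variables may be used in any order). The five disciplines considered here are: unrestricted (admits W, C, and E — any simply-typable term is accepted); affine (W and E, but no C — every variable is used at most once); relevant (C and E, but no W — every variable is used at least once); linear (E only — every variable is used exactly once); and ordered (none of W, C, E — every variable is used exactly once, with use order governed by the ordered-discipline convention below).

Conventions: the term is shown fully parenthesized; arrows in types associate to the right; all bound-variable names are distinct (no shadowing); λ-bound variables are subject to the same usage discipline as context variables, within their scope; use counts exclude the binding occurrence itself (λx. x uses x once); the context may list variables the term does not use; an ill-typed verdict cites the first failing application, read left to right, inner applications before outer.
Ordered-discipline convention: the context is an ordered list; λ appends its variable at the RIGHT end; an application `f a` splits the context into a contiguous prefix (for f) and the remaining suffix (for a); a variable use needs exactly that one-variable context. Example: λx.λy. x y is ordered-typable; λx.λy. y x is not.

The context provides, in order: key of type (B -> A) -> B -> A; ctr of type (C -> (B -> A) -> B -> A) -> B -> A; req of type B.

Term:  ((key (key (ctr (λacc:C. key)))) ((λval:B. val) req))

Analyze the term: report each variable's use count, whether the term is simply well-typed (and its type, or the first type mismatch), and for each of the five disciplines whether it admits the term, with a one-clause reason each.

usage: key ×3, ctr ×1, req ×1, acc (bound) ×0, val (bound) ×1
order of uses: key, key, ctr, key, val, req
typing: ✓ — A
ordered: ✗ — key ×3 used more than once (contraction); unused: acc — weakening required
linear: ✗ — key ×3 used more than once (contraction); unused: acc — weakening required
affine: ✗ — key ×3 used more than once (contraction)
relevant: ✗ — unused: acc — weakening required
unrestricted: ✓ — type-checks (A) and nothing is barred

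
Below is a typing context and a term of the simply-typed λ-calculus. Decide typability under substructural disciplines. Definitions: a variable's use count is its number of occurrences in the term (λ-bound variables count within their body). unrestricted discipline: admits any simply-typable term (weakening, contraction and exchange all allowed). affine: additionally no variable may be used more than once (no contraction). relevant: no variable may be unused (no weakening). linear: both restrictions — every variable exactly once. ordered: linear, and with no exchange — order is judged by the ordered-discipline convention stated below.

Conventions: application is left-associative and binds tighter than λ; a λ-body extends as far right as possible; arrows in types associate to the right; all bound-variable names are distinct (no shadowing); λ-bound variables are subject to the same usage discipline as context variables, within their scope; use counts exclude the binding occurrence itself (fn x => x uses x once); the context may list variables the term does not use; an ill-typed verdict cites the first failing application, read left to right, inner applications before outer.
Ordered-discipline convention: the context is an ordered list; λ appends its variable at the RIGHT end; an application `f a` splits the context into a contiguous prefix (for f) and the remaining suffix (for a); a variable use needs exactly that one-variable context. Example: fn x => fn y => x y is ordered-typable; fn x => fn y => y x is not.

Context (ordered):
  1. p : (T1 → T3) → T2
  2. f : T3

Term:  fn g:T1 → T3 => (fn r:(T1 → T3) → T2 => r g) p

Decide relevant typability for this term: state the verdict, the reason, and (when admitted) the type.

no — needs weakening: f unused
use counts: p: 1; f: 0; g (bound): 1; r (bound): 1
left-to-right use order: r, g, p
typing: well-typed — term : (T1 → T3) → T2
per-discipline verdicts: ordered ✗, linear ✗, affine ✓, relevant ✗, unrestricted ✓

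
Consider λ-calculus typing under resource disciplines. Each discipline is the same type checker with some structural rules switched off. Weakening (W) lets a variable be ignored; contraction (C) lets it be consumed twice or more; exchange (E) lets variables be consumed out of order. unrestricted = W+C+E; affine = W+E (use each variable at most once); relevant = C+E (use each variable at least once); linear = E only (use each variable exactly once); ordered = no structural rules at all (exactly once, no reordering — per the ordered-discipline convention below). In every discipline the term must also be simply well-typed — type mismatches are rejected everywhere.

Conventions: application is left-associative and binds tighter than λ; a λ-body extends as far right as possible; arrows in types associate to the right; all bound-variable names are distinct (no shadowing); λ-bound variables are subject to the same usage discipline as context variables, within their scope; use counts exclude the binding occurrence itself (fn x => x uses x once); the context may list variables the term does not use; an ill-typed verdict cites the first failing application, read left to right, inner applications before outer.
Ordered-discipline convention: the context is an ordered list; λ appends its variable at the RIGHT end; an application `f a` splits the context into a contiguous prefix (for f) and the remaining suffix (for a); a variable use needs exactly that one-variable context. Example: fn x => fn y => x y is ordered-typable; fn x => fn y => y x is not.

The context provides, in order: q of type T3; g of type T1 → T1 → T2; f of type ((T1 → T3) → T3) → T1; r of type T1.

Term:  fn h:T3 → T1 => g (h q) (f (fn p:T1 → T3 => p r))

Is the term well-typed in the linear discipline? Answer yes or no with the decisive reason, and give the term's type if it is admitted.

yes — single use per variable (q, g, f, r, h, p); term : (T3 → T1) → T2
usage: q: 1, g: 1, f: 1, r: 1, h (bound): 1, p (bound): 1
left-to-right use order: g, h, q, f, p, r
typing: the term checks, with type (T3 → T1) → T2
across the five disciplines: ordered ✗ · linear ✓ · affine ✓ · relevant ✓ · unrestricted ✓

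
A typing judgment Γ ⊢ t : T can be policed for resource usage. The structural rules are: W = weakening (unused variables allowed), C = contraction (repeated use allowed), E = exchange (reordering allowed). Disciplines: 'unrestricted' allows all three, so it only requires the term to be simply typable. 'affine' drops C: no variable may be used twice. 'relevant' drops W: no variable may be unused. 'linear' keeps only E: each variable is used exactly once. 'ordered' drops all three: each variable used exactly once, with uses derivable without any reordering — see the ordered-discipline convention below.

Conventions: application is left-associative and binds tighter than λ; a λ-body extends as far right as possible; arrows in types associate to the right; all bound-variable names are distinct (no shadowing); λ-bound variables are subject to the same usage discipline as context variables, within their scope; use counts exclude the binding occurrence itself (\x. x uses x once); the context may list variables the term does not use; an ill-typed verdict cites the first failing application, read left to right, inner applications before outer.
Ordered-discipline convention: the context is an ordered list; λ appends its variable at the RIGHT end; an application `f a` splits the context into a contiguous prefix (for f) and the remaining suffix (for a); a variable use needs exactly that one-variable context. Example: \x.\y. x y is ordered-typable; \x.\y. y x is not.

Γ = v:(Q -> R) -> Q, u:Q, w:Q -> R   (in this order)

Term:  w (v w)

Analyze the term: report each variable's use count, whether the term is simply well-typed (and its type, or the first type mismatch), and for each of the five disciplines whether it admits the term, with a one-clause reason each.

counts: v ×1; u ×0; w ×2
order of uses: w, v, w
typing: the term checks, with type R
ordered: ✗ — repeated use of w ×2; u left unused
linear: ✗ — repeated use of w ×2; u left unused
affine: ✗ — repeated use of w ×2
relevant: ✗ — u left unused
unrestricted: ✓ — type-checks (R) and nothing is barred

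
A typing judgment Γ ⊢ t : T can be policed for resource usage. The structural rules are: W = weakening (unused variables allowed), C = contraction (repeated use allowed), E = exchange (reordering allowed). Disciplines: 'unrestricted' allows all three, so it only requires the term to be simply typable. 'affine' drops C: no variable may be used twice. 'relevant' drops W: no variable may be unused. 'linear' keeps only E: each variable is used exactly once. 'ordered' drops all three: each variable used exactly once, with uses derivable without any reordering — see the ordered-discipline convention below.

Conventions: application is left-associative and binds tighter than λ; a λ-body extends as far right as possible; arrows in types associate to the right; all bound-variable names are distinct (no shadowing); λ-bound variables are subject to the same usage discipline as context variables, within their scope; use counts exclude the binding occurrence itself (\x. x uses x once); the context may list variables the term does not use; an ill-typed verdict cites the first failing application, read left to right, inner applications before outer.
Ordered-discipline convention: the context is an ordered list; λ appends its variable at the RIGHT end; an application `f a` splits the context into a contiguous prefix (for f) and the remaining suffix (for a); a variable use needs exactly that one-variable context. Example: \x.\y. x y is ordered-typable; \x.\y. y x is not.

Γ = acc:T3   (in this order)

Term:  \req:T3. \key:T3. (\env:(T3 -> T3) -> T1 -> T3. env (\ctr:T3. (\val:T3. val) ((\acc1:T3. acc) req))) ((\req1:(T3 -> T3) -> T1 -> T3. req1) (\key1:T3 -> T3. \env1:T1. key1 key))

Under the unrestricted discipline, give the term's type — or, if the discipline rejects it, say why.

term : T3 -> T3 -> T1 -> T3
use counts: acc: 1; req (λ-bound): 1; key (λ-bound): 1; env (λ-bound): 1; ctr (λ-bound): 0; val (λ-bound): 1; acc1 (λ-bound): 0; req1 (λ-bound): 1; key1 (λ-bound): 1; env1 (λ-bound): 0
uses in reading order: env, val, acc, req, req1, key1, key
typing: well-typed — term : T3 -> T3 -> T1 -> T3
across the five disciplines: ordered ✗ | linear ✗ | affine ✓ | relevant ✗ | unrestricted ✓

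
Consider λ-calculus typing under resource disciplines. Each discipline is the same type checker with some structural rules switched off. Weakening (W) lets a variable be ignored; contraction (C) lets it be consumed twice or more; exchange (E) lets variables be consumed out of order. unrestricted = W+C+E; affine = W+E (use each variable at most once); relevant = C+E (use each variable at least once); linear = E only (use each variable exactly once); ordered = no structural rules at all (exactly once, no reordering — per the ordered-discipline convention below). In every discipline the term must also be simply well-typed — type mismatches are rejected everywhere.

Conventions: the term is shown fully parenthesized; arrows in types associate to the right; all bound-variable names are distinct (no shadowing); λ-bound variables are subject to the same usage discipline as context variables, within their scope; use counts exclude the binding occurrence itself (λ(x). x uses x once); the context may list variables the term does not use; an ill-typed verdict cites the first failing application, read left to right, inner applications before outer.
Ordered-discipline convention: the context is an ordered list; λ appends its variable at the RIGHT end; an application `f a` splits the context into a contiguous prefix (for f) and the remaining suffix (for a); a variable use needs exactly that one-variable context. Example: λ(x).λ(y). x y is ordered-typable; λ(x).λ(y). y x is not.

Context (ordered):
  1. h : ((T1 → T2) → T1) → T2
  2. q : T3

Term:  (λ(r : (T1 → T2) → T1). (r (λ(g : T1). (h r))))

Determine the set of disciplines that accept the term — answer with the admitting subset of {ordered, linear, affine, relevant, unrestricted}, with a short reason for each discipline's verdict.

admitted by: unrestricted
use counts: h: 1, q: 0, r (bound): 2, g (bound): 0
left-to-right use order: r, h, r
typing: ✓ — ((T1 → T2) → T1) → T1
ordered: ✗ — needs contraction — r ×2; q, g never used (weakening)
linear: ✗ — needs contraction — r ×2; q, g never used (weakening)
affine: ✗ — needs contraction — r ×2
relevant: ✗ — q, g never used (weakening)
unrestricted: ✓ — typability at ((T1 → T2) → T1) → T1 is all that's needed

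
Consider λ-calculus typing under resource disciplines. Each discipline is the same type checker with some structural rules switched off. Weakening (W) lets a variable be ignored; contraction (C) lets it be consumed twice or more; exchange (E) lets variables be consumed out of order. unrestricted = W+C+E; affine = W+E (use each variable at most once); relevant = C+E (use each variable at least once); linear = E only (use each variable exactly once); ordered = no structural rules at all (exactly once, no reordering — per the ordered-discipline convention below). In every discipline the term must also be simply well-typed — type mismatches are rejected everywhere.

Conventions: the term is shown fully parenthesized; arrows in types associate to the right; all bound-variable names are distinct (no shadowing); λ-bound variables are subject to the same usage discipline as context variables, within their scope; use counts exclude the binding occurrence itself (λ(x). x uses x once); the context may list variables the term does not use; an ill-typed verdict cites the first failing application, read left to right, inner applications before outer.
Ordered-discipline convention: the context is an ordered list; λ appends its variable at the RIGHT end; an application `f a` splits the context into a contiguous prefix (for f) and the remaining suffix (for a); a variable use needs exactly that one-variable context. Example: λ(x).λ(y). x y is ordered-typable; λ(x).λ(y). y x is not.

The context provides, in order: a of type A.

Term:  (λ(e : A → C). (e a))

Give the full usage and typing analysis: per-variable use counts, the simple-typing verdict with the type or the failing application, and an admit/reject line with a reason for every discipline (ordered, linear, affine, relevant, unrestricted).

use counts: a: 1×; e (bound): 1×
left-to-right use order: e, a
typing: well-typed at (A → C) → C
ordered: ✗, no ordered split (uses run e, a)
linear: ✓, exactly-once usage across a, e
affine: ✓, no duplicate uses among a, e
relevant: ✓, at least one use each (a, e)
unrestricted: ✓, type-checks ((A → C) → C) and nothing is barred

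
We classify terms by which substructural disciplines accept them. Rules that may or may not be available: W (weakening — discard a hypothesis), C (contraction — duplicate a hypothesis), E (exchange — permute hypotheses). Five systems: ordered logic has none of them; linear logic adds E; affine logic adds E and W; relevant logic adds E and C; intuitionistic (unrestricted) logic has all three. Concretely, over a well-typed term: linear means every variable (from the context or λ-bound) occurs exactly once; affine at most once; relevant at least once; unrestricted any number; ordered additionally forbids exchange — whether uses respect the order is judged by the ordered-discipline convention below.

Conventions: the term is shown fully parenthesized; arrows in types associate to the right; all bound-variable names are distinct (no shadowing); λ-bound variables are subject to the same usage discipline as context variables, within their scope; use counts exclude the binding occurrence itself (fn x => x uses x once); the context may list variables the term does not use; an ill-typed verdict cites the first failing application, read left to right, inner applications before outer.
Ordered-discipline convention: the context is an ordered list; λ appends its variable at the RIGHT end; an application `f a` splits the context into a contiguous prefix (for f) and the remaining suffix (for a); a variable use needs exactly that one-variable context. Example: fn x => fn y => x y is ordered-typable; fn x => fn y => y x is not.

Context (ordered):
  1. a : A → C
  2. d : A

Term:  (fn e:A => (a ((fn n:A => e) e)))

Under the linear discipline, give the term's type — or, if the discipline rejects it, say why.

not well-typed under linear — repeated use of e ×2; d, n left unused
counts: a: 1×, d: 0×, e (λ-bound): 2×, n (λ-bound): 0×
uses in reading order: a, e, e
typing: the term checks, with type A → C
all disciplines: ordered ✗ · linear ✗ · affine ✗ · relevant ✗ · unrestricted ✓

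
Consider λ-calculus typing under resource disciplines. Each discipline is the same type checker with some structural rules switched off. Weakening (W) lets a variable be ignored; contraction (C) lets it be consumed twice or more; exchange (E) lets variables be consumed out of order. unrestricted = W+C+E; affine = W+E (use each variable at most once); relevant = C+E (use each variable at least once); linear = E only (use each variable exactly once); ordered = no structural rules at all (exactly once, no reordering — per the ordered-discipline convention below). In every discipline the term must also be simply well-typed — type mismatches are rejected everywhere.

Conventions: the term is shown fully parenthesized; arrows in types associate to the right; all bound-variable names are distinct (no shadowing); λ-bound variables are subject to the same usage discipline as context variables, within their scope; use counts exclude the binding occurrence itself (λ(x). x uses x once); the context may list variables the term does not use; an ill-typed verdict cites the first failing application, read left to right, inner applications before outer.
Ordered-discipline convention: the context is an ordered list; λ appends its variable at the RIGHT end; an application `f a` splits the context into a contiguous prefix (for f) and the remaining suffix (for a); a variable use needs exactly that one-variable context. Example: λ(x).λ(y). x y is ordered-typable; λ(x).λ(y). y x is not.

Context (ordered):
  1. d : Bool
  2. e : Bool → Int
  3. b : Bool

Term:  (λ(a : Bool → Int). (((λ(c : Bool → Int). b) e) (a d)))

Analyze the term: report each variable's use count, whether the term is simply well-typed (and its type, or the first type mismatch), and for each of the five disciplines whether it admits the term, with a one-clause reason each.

usage: d ×1, e ×1, b ×1, a (bound) ×1, c (bound) ×0
left-to-right use order: b, e, a, d
typing: ill-typed: can't apply a value of type Bool
ordered ✗ (not simply typable)
linear ✗ (fails simple typing)
affine ✗ (a type mismatch blocks all five)
relevant ✗ (the type mismatch rejects it)
unrestricted ✗ (not simply typable)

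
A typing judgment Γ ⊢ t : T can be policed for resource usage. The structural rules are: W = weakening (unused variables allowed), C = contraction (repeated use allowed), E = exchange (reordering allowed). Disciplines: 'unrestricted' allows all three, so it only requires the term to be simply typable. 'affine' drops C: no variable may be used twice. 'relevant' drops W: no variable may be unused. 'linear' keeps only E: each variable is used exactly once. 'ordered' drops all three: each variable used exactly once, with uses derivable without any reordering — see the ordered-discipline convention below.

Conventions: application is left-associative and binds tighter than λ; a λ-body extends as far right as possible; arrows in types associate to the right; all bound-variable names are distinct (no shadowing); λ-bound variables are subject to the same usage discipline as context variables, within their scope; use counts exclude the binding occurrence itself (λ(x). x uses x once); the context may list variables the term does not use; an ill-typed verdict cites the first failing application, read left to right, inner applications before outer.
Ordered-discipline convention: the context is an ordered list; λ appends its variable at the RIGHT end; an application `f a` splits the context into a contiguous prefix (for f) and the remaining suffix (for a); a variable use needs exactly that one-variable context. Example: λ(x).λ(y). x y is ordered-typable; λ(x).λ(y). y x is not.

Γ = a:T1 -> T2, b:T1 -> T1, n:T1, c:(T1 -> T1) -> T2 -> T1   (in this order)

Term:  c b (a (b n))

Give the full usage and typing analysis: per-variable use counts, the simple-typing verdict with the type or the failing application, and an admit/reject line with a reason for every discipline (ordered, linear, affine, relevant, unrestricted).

variable uses: a: 1, b: 2, n: 1, c: 1
use order (left to right): c, b, a, b, n
typing: well-typed — term : T1
ordered: ✗, repeated use of b ×2
linear: ✗, repeated use of b ×2
affine: ✗, repeated use of b ×2
relevant: ✓, at least one use each (a, b, n, c)
unrestricted: ✓, well-typed at T1; no restrictions here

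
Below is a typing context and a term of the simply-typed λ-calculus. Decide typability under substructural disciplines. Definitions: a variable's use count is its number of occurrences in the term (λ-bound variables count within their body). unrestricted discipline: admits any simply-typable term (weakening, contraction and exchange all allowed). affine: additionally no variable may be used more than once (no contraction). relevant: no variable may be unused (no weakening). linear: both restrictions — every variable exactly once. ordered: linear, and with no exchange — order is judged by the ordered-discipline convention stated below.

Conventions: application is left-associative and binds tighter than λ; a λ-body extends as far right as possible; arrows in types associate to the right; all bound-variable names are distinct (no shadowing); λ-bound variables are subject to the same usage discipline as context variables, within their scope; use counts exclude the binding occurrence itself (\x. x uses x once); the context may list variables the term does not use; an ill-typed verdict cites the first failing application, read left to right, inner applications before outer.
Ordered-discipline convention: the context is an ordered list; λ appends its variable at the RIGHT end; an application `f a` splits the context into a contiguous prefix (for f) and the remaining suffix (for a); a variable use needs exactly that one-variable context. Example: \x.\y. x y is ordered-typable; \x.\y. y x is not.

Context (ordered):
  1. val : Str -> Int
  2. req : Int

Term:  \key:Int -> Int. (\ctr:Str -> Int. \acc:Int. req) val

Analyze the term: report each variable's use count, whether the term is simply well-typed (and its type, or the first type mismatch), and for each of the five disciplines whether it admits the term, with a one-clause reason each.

usage: val ×1, req ×1, key (bound) ×0, ctr (bound) ×0, acc (bound) ×0
order of uses: req, val
typing: ✓ — (Int -> Int) -> Int -> Int
ordered: ✗ — needs weakening: key, ctr, acc unused
linear: ✗ — needs weakening: key, ctr, acc unused
affine: ✓ — val, req, key, ctr, acc: no repeats, contraction unneeded
relevant: ✗ — needs weakening: key, ctr, acc unused
unrestricted: ✓ — well-typed at (Int -> Int) -> Int -> Int; no restrictions here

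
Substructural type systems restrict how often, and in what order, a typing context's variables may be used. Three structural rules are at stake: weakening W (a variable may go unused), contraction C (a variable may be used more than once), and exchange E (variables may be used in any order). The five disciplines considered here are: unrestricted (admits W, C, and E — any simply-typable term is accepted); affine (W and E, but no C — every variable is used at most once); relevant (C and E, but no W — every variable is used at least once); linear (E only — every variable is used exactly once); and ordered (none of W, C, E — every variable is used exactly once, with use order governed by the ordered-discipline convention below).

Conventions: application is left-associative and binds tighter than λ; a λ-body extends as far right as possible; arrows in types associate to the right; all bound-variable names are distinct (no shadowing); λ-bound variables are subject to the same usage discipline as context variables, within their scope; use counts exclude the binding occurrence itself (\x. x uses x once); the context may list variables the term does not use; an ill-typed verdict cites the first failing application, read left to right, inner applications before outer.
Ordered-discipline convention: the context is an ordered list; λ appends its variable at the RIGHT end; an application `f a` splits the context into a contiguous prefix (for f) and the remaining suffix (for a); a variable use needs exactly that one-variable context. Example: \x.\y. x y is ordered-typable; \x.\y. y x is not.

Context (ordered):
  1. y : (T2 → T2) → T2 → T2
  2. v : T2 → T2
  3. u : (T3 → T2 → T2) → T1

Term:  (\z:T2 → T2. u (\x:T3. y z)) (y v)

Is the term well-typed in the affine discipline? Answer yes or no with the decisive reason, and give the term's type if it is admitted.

no — repeated use of y ×2
variable uses: y=2; v=1; u=1; z (bound)=1; x (bound)=0
use order (left to right): u, y, z, y, v
typing: well-typed — term : T1
summary: ordered ✗ · linear ✗ · affine ✗ · relevant ✗ · unrestricted ✓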